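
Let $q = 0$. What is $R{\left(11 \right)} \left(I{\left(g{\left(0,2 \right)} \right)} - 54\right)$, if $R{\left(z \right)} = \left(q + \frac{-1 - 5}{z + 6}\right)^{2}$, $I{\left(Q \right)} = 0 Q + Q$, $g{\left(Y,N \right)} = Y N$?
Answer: $- \frac{1944}{289} \approx -6.7266$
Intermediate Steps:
$g{\left(Y,N \right)} = N Y$
$I{\left(Q \right)} = Q$ ($I{\left(Q \right)} = 0 + Q = Q$)
$R{\left(z \right)} = \frac{36}{\left(6 + z\right)^{2}}$ ($R{\left(z \right)} = \left(0 + \frac{-1 - 5}{z + 6}\right)^{2} = \left(0 - \frac{6}{6 + z}\right)^{2} = \left(- \frac{6}{6 + z}\right)^{2} = \frac{36}{\left(6 + z\right)^{2}}$)
$R{\left(11 \right)} \left(I{\left(g{\left(0,2 \right)} \right)} - 54\right) = \frac{36}{\left(6 + 11\right)^{2}} \left(2 \cdot 0 - 54\right) = \frac{36}{289} \left(0 - 54\right) = 36 \cdot \frac{1}{289} \left(-54\right) = \frac{36}{289} \left(-54\right) = - \frac{1944}{289}$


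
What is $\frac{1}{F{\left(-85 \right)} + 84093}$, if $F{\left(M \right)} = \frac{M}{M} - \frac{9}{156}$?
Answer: $\frac{52}{4372885} \approx 1.1891 \cdot 10^{-5}$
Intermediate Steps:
$F{\left(M \right)} = \frac{49}{52}$ ($F{\left(M \right)} = 1 - \frac{3}{52} = \frac{49}{52}$)
$\frac{1}{F{\left(-85 \right)} + 84093} = \frac{1}{\frac{49}{52} + 84093} = \frac{1}{\frac{4372885}{52}} = \frac{52}{4372885}$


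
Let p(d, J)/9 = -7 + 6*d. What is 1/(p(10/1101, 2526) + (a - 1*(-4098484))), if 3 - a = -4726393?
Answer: 367/3238708019 ≈ 1.1332e-7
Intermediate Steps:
a = 4726396 (a = 3 - 1*(-4726393) = 3 + 4726393 = 4726396)
p(d, J) = -63 + 54*d (p(d, J) = 9*(-7 + 6*d) = -63 + 54*d)
1/(p(10/1101, 2526) + (a - 1*(-4098484))) = 1/((-63 + 54*(10/1101)) + (4726396 - 1*(-4098484))) = 1/((-63 + 54*(10*(1/1101))) + (4726396 + 4098484)) = 1/((-63 + 54*(10/1101)) + 8824880) = 1/((-63 + 180/367) + 8824880) = 1/(-22941/367 + 8824880) = 1/(3238708019/367) = 367/3238708019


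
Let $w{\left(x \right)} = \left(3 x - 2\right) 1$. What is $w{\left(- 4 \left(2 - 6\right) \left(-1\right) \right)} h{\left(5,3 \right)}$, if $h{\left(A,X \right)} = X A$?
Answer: $-750$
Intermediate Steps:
$h{\left(A,X \right)} = A X$
$w{\left(x \right)} = -2 + 3 x$ ($w{\left(x \right)} = \left(-2 + 3 x\right) 1 = -2 + 3 x$)
$w{\left(- 4 \left(2 - 6\right) \left(-1\right) \right)} h{\left(5,3 \right)} = \left(-2 + 3 - 4 \left(2 - 6\right) \left(-1\right)\right) 5 \cdot 3 = \left(-2 + 3 - 4 \left(2 - 6\right) \left(-1\right)\right) 15 = \left(-2 + 3 \left(-4\right) \left(-4\right) \left(-1\right)\right) 15 = \left(-2 + 3 \cdot 16 \left(-1\right)\right) 15 = \left(-2 + 3 \left(-16\right)\right) 15 = \left(-2 - 48\right) 15 = \left(-50\right) 15 = -750$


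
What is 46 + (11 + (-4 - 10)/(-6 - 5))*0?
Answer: 46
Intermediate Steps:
46 + (11 + (-4 - 10)/(-6 - 5))*0 = 46 + (11 - 14/(-11))*0 = 46 + (11 - 14*(-1/11))*0 = 46 + (11 + 14/11)*0 = 46 + (135/11)*0 = 46 + 0 = 46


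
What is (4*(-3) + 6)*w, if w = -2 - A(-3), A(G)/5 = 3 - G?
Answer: 192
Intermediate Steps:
A(G) = 15 - 5*G (A(G) = 5*(3 - G) = 15 - 5*G)
w = -32 (w = -2 - (15 - 5*(-3)) = -2 - (15 + 15) = -2 - 1*30 = -2 - 30 = -32)
(4*(-3) + 6)*w = (4*(-3) + 6)*(-32) = (-12 + 6)*(-32) = -6*(-32) = 192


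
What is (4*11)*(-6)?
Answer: -264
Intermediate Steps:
(4*11)*(-6) = 44*(-6) = -264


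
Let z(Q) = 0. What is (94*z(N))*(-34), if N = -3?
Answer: 0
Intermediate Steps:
(94*z(N))*(-34) = (94*0)*(-34) = 0*(-34) = 0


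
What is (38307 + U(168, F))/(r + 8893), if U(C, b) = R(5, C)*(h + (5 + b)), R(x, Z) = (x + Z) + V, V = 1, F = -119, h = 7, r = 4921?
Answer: 19689/13814 ≈ 1.4253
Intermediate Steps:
R(x, Z) = 1 + Z + x (R(x, Z) = (x + Z) + 1 = (Z + x) + 1 = 1 + Z + x)
U(C, b) = (6 + C)*(12 + b) (U(C, b) = (1 + C + 5)*(7 + (5 + b)) = (6 + C)*(12 + b))
(38307 + U(168, F))/(r + 8893) = (38307 + (6 + 168)*(12 - 119))/(4921 + 8893) = (38307 + 174*(-107))/13814 = (38307 - 18618)*(1/13814) = 19689*(1/13814) = 19689/13814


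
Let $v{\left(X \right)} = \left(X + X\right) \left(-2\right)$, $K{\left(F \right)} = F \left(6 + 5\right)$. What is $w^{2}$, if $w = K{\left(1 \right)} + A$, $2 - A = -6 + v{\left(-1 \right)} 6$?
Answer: $25$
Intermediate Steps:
$K{\left(F \right)} = 11 F$ ($K{\left(F \right)} = F 11 = 11 F$)
$v{\left(X \right)} = - 4 X$ ($v{\left(X \right)} = 2 X \left(-2\right) = - 4 X$)
$A = -16$ ($A = 2 - \left(-6 + \left(-4\right) \left(-1\right) 6\right) = 2 - \left(-6 + 4 \cdot 6\right) = 2 - \left(-6 + 24\right) = 2 - 18 = -16$)
$w = -5$ ($w = 11 \cdot 1 - 16 = 11 - 16 = -5$)
$w^{2} = \left(-5\right)^{2} = 25$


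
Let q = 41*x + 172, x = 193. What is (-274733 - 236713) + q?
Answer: -503361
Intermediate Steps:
q = 8085 (q = 41*193 + 172 = 7913 + 172 = 8085)
(-274733 - 236713) + q = (-274733 - 236713) + 8085 = -511446 + 8085 = -503361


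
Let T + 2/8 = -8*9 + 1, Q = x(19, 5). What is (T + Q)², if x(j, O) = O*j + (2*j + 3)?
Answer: 67081/16 ≈ 4192.6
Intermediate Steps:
x(j, O) = 3 + 2*j + O*j (x(j, O) = O*j + (3 + 2*j) = 3 + 2*j + O*j)
Q = 136 (Q = 3 + 2*19 + 5*19 = 3 + 38 + 95 = 136)
T = -285/4 (T = -¼ + (-8*9 + 1) = -¼ + (-72 + 1) = -¼ - 71 = -285/4 ≈ -71.250)
(T + Q)² = (-285/4 + 136)² = (259/4)² = 67081/16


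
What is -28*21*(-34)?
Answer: 19992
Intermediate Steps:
-28*21*(-34) = -588*(-34) = 19992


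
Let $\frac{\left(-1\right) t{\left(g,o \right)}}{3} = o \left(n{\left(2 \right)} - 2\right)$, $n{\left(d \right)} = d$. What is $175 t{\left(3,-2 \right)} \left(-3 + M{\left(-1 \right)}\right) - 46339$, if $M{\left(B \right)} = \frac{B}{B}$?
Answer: $-46339$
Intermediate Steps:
$t{\left(g,o \right)} = 0$ ($t{\left(g,o \right)} = - 3 o \left(2 - 2\right) = - 3 o 0 = \left(-3\right) 0 = 0$)
$M{\left(B \right)} = 1$
$175 t{\left(3,-2 \right)} \left(-3 + M{\left(-1 \right)}\right) - 46339 = 175 \cdot 0 \left(-3 + 1\right) - 46339 = 175 \cdot 0 \left(-2\right) - 46339 = 175 \cdot 0 - 46339 = 0 - 46339 = -46339$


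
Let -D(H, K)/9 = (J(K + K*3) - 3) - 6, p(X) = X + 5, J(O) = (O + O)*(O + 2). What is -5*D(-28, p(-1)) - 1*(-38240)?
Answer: 63755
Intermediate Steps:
J(O) = 2*O*(2 + O) (J(O) = (2*O)*(2 + O) = 2*O*(2 + O))
p(X) = 5 + X
D(H, K) = 81 - 72*K*(2 + 4*K) (D(H, K) = -9*((2*(K + K*3)*(2 + (K + K*3)) - 3) - 6) = -9*((2*(K + 3*K)*(2 + (K + 3*K)) - 3) - 6) = -9*((2*(4*K)*(2 + 4*K) - 3) - 6) = -9*((8*K*(2 + 4*K) - 3) - 6) = -9*((-3 + 8*K*(2 + 4*K)) - 6) = -9*(-9 + 8*K*(2 + 4*K)) = 81 - 72*K*(2 + 4*K))
-5*D(-28, p(-1)) - 1*(-38240) = -5*(81 - 288*(5 - 1)² - 144*(5 - 1)) - 1*(-38240) = -5*(81 - 288*4² - 144*4) + 38240 = -5*(81 - 288*16 - 576) + 38240 = -5*(81 - 4608 - 576) + 38240 = -5*(-5103) + 38240 = 25515 + 38240 = 63755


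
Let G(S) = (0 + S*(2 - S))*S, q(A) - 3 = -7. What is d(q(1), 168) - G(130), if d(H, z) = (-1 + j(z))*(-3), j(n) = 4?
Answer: 2163191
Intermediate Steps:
q(A) = -4 (q(A) = 3 - 7 = -4)
d(H, z) = -9 (d(H, z) = (-1 + 4)*(-3) = 3*(-3) = -9)
G(S) = S**2*(2 - S) (G(S) = (S*(2 - S))*S = S**2*(2 - S))
d(q(1), 168) - G(130) = -9 - 130**2*(2 - 1*130) = -9 - 16900*(2 - 130) = -9 - 16900*(-128) = -9 - 1*(-2163200) = -9 + 2163200 = 2163191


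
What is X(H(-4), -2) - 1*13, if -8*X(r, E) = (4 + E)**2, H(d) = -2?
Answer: -27/2 ≈ -13.500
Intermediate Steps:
X(r, E) = -(4 + E)**2/8
X(H(-4), -2) - 1*13 = -(4 - 2)**2/8 - 1*13 = -1/8*2**2 - 13 = -1/8*4 - 13 = -1/2 - 13 = -27/2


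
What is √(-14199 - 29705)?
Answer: 56*I*√14 ≈ 209.53*I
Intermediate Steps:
√(-14199 - 29705) = √(-43904) = 56*I*√14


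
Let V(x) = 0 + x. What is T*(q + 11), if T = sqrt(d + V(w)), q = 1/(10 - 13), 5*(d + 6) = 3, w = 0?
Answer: 32*I*sqrt(15)/5 ≈ 24.787*I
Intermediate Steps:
V(x) = x
d = -27/5 (d = -6 + (1/5)*3 = -6 + 3/5 = -27/5 ≈ -5.4000)
q = -1/3 (q = 1/(-3) = -1/3 ≈ -0.33333)
T = 3*I*sqrt(15)/5 (T = sqrt(-27/5 + 0) = sqrt(-27/5) = 3*I*sqrt(15)/5 ≈ 2.3238*I)
T*(q + 11) = (3*I*sqrt(15)/5)*(-1/3 + 11) = (3*I*sqrt(15)/5)*(32/3) = 32*I*sqrt(15)/5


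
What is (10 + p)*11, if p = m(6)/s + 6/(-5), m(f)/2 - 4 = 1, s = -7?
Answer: 2838/35 ≈ 81.086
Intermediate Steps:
m(f) = 10 (m(f) = 8 + 2*1 = 8 + 2 = 10)
p = -92/35 (p = 10/(-7) + 6/(-5) = 10*(-⅐) + 6*(-⅕) = -10/7 - 6/5 = -92/35 ≈ -2.6286)
(10 + p)*11 = (10 - 92/35)*11 = (258/35)*11 = 2838/35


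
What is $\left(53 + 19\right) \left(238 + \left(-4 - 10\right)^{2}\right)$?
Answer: $31248$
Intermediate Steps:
$\left(53 + 19\right) \left(238 + \left(-4 - 10\right)^{2}\right) = 72 \left(238 + \left(-14\right)^{2}\right) = 72 \left(238 + 196\right) = 72 \cdot 434 = 31248$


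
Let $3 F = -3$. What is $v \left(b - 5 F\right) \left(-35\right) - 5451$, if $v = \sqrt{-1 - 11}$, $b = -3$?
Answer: $-5451 - 140 i \sqrt{3} \approx -5451.0 - 242.49 i$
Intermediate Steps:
$F = -1$ ($F = \frac{1}{3} \left(-3\right) = -1$)
$v = 2 i \sqrt{3}$ ($v = \sqrt{-12} = 2 i \sqrt{3} \approx 3.4641 i$)
$v \left(b - 5 F\right) \left(-35\right) - 5451 = 2 i \sqrt{3} \left(-3 - -5\right) \left(-35\right) - 5451 = 2 i \sqrt{3} \left(-3 + 5\right) \left(-35\right) - 5451 = 2 i \sqrt{3} \cdot 2 \left(-35\right) - 5451 = 4 i \sqrt{3} \left(-35\right) - 5451 = - 140 i \sqrt{3} - 5451 = -5451 - 140 i \sqrt{3}$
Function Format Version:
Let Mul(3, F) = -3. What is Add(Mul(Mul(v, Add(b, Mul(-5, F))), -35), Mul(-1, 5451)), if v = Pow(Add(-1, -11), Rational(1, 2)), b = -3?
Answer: Add(-5451, Mul(-140, I, Pow(3, Rational(1, 2)))) ≈ Add(-5451.0, Mul(-242.49, I))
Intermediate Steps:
F = -1 (F = Mul(Rational(1, 3), -3) = -1)
v = Mul(2, I, Pow(3, Rational(1, 2))) (v = Pow(-12, Rational(1, 2)) = Mul(2, I, Pow(3, Rational(1, 2))) ≈ Mul(3.4641, I))
Add(Mul(Mul(v, Add(b, Mul(-5, F))), -35), Mul(-1, 5451)) = Add(Mul(Mul(Mul(2, I, Pow(3, Rational(1, 2))), Add(-3, Mul(-5, -1))), -35), Mul(-1, 5451)) = Add(Mul(Mul(Mul(2, I, Pow(3, Rational(1, 2))), Add(-3, 5)), -35), -5451) = Add(Mul(Mul(Mul(2, I, Pow(3, Rational(1, 2))), 2), -35), -5451) = Add(Mul(Mul(4, I, Pow(3, Rational(1, 2))), -35), -5451) = Add(Mul(-140, I, Pow(3, Rational(1, 2))), -5451) = Add(-5451, Mul(-140, I, Pow(3, Rational(1, 2))))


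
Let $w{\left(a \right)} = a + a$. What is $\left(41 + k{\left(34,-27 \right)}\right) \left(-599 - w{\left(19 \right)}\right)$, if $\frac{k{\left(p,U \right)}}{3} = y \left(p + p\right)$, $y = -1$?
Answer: $103831$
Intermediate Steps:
$w{\left(a \right)} = 2 a$
$k{\left(p,U \right)} = - 6 p$ ($k{\left(p,U \right)} = 3 \left(- (p + p)\right) = 3 \left(- 2 p\right) = - 6 p$)
$\left(41 + k{\left(34,-27 \right)}\right) \left(-599 - w{\left(19 \right)}\right) = \left(41 - 204\right) \left(-599 - 2 \cdot 19\right) = \left(41 - 204\right) \left(-599 - 38\right) = - 163 \left(-599 - 38\right) = \left(-163\right) \left(-637\right) = 103831$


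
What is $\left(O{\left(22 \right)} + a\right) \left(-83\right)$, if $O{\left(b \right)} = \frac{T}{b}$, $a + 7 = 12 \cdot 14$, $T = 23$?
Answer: $- \frac{295895}{22} \approx -13450.0$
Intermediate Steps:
$a = 161$ ($a = -7 + 12 \cdot 14 = -7 + 168 = 161$)
$O{\left(b \right)} = \frac{23}{b}$
$\left(O{\left(22 \right)} + a\right) \left(-83\right) = \left(\frac{23}{22} + 161\right) \left(-83\right) = \frac{3565}{22} \left(-83\right) = - \frac{295895}{22}$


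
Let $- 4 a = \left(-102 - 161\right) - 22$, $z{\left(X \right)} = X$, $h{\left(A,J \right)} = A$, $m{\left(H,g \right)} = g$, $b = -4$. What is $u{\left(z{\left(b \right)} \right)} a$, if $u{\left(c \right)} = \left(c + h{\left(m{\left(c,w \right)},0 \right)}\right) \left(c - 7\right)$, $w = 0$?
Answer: $3135$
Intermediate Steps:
$a = \frac{285}{4}$ ($a = - \frac{\left(-102 - 161\right) - 22}{4} = - \frac{-263 - 22}{4} = \left(- \frac{1}{4}\right) \left(-285\right) = \frac{285}{4} \approx 71.25$)
$u{\left(c \right)} = c \left(-7 + c\right)$ ($u{\left(c \right)} = \left(c + 0\right) \left(c - 7\right) = c \left(-7 + c\right)$)
$u{\left(z{\left(b \right)} \right)} a = - 4 \left(-7 - 4\right) \frac{285}{4} = \left(-4\right) \left(-11\right) \frac{285}{4} = 44 \cdot \frac{285}{4} = 3135$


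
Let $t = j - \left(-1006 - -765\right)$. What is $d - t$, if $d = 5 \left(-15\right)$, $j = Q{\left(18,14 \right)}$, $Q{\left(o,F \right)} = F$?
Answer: $-330$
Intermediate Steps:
$j = 14$
$d = -75$
$t = 255$ ($t = 14 - \left(-1006 - -765\right) = 14 - \left(-1006 + 765\right) = 14 - -241 = 14 + 241 = 255$)
$d - t = -75 - 255 = -330$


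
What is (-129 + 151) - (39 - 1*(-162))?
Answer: -179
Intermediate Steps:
(-129 + 151) - (39 - 1*(-162)) = 22 - (39 + 162) = 22 - 1*201 = 22 - 201 = -179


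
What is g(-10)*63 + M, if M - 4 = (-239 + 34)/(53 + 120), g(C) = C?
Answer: -108503/173 ≈ -627.18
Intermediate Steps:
M = 487/173 (M = 4 + (-239 + 34)/(53 + 120) = 4 - 205/173 = 487/173 ≈ 2.8150)
g(-10)*63 + M = -10*63 + 487/173 = -630 + 487/173 = -108503/173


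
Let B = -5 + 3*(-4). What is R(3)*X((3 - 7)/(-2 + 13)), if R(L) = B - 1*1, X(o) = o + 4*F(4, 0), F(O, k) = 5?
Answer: -3888/11 ≈ -353.45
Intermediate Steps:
B = -17 (B = -5 - 12 = -17)
X(o) = 20 + o (X(o) = o + 4*5 = o + 20 = 20 + o)
R(L) = -18 (R(L) = -17 - 1*1 = -17 - 1 = -18)
R(3)*X((3 - 7)/(-2 + 13)) = -18*(20 + (3 - 7)/(-2 + 13)) = -18*(20 - 4/11) = -18*216/11 = -3888/11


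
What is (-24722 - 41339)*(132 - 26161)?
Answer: 1719501769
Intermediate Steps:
(-24722 - 41339)*(132 - 26161) = -66061*(-26029) = 1719501769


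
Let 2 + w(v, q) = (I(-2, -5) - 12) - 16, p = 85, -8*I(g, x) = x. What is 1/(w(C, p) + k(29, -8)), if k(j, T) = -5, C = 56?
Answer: -8/275 ≈ -0.029091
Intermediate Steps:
I(g, x) = -x/8
w(v, q) = -235/8 (w(v, q) = -2 + ((-⅛*(-5) - 12) - 16) = -2 + ((5/8 - 12) - 16) = -2 + (-91/8 - 16) = -2 - 219/8 = -235/8)
1/(w(C, p) + k(29, -8)) = 1/(-235/8 - 5) = 1/(-275/8) = -8/275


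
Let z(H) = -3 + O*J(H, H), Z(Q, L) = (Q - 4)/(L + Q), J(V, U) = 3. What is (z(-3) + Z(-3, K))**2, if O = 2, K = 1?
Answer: 169/4 ≈ 42.250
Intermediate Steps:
Z(Q, L) = (-4 + Q)/(L + Q)
z(H) = 3 (z(H) = -3 + 2*3 = -3 + 6 = 3)
(z(-3) + Z(-3, K))**2 = (3 + (-4 - 3)/(1 - 3))**2 = (3 - 7/(-2))**2 = (3 - 1/2*(-7))**2 = (3 + 7/2)**2 = (13/2)**2 = 169/4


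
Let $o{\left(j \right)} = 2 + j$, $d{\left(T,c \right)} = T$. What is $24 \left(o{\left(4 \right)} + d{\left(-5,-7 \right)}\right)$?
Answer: $24$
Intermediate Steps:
$24 \left(o{\left(4 \right)} + d{\left(-5,-7 \right)}\right) = 24 \left(\left(2 + 4\right) - 5\right) = 24 \left(6 - 5\right) = 24 \cdot 1 = 24$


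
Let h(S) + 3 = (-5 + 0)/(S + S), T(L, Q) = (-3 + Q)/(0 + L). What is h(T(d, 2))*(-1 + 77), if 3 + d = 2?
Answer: -418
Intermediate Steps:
d = -1 (d = -3 + 2 = -1)
T(L, Q) = (-3 + Q)/L
h(S) = -3 - 5/(2*S) (h(S) = -3 + (-5 + 0)/(S + S) = -3 - 5*1/(2*S) = -3 - 5/(2*S))
h(T(d, 2))*(-1 + 77) = (-3 - 5*(-1/(-3 + 2))/2)*(-1 + 77) = (-3 - 5/(2*((-1*(-1)))))*76 = (-3 - 5/2/1)*76 = (-3 - 5/2*1)*76 = (-3 - 5/2)*76 = -11/2*76 = -418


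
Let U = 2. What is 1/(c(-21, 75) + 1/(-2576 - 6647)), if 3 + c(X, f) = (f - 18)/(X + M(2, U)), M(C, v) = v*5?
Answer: -101453/830081 ≈ -0.12222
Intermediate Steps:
M(C, v) = 5*v
c(X, f) = -3 + (-18 + f)/(10 + X) (c(X, f) = -3 + (f - 18)/(X + 5*2) = -3 + (-18 + f)/(X + 10) = -3 + (-18 + f)/(10 + X))
1/(c(-21, 75) + 1/(-2576 - 6647)) = 1/((-48 + 75 - 3*(-21))/(10 - 21) + 1/(-2576 - 6647)) = 1/((-48 + 75 + 63)/(-11) + 1/(-9223)) = 1/(-1/11*90 - 1/9223) = 1/(-90/11 - 1/9223) = 1/(-830081/101453) = -101453/830081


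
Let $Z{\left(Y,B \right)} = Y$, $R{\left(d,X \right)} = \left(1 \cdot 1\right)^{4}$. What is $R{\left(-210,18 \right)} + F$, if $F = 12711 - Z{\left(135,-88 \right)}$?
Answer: $12577$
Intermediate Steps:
$R{\left(d,X \right)} = 1$ ($R{\left(d,X \right)} = 1^{4} = 1$)
$F = 12576$ ($F = 12711 - 135 = 12576$)
$R{\left(-210,18 \right)} + F = 1 + 12576 = 12577$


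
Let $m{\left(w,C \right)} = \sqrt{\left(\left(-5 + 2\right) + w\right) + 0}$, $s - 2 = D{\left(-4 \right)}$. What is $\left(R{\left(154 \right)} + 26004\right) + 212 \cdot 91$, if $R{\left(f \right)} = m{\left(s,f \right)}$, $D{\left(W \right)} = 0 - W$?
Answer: $45296 + \sqrt{3} \approx 45298.0$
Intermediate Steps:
$D{\left(W \right)} = - W$
$s = 6$ ($s = 2 - -4 = 2 + 4 = 6$)
$m{\left(w,C \right)} = \sqrt{-3 + w}$ ($m{\left(w,C \right)} = \sqrt{\left(-3 + w\right) + 0} = \sqrt{-3 + w}$)
$R{\left(f \right)} = \sqrt{3}$ ($R{\left(f \right)} = \sqrt{-3 + 6} = \sqrt{3}$)
$\left(R{\left(154 \right)} + 26004\right) + 212 \cdot 91 = \left(\sqrt{3} + 26004\right) + 212 \cdot 91 = \left(26004 + \sqrt{3}\right) + 19292 = 45296 + \sqrt{3}$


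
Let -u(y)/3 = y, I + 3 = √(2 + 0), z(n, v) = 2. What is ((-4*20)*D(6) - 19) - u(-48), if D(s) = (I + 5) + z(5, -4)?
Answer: -483 - 80*√2 ≈ -596.14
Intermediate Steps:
I = -3 + √2 (I = -3 + √(2 + 0) = -3 + √2 ≈ -1.5858)
u(y) = -3*y
D(s) = 4 + √2 (D(s) = ((-3 + √2) + 5) + 2 = (2 + √2) + 2 = 4 + √2)
((-4*20)*D(6) - 19) - u(-48) = ((-4*20)*(4 + √2) - 19) - (-3)*(-48) = (-80*(4 + √2) - 19) - 1*144 = ((-320 - 80*√2) - 19) - 144 = (-339 - 80*√2) - 144 = -483 - 80*√2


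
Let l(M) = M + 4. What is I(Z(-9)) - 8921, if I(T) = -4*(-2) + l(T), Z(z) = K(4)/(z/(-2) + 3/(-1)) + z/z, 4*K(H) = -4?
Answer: -26726/3 ≈ -8908.7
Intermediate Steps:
K(H) = -1 (K(H) = (¼)*(-4) = -1)
Z(z) = 1 - 1/(-3 - z/2) (Z(z) = -1/(z/(-2) + 3/(-1)) + z/z = -1/(z*(-½) + 3*(-1)) + 1 = -1/(-z/2 - 3) + 1 = -1/(-3 - z/2) + 1 = 1 - 1/(-3 - z/2))
l(M) = 4 + M
I(T) = 12 + T (I(T) = -4*(-2) + (4 + T) = 8 + (4 + T) = 12 + T)
I(Z(-9)) - 8921 = (12 + (8 - 9)/(6 - 9)) - 8921 = (12 - 1/(-3)) - 8921 = (12 - ⅓*(-1)) - 8921 = (12 + ⅓) - 8921 = 37/3 - 8921 = -26726/3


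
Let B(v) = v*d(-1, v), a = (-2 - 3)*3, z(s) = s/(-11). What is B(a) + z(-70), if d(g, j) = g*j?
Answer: -2405/11 ≈ -218.64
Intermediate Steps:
z(s) = -s/11 (z(s) = s*(-1/11) = -s/11)
a = -15 (a = -5*3 = -15)
B(v) = -v² (B(v) = v*(-v) = -v²)
B(a) + z(-70) = -1*(-15)² - 1/11*(-70) = -1*225 + 70/11 = -225 + 70/11 = -2405/11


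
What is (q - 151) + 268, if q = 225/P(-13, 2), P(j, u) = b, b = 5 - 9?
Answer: 243/4 ≈ 60.750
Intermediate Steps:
b = -4
P(j, u) = -4
q = -225/4 (q = 225/(-4) = 225*(-¼) = -225/4 ≈ -56.250)
(q - 151) + 268 = (-225/4 - 151) + 268 = -829/4 + 268 = 243/4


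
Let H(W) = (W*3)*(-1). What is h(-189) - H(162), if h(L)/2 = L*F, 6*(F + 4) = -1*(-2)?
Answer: 1872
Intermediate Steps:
F = -11/3 (F = -4 + (-1*(-2))/6 = -4 + (⅙)*2 = -4 + ⅓ = -11/3 ≈ -3.6667)
h(L) = -22*L/3 (h(L) = 2*(L*(-11/3)) = 2*(-11*L/3) = -22*L/3)
H(W) = -3*W (H(W) = (3*W)*(-1) = -3*W)
h(-189) - H(162) = -22/3*(-189) - (-3)*162 = 1386 - 1*(-486) = 1386 + 486 = 1872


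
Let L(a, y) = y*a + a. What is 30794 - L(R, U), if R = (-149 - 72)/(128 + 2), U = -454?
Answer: 300239/10 ≈ 30024.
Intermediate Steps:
R = -17/10 (R = -221/130 = -221*1/130 = -17/10 ≈ -1.7000)
L(a, y) = a + a*y (L(a, y) = a*y + a = a + a*y)
30794 - L(R, U) = 30794 - (-17)*(1 - 454)/10 = 30794 - (-17)*(-453)/10 = 30794 - 1*7701/10 = 30794 - 7701/10 = 300239/10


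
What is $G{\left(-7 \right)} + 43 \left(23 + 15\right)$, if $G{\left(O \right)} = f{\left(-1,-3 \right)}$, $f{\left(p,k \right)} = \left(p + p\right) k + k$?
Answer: $1637$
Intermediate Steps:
$f{\left(p,k \right)} = k + 2 k p$ ($f{\left(p,k \right)} = 2 p k + k = 2 k p + k = k + 2 k p$)
$G{\left(O \right)} = 3$ ($G{\left(O \right)} = - 3 \left(1 + 2 \left(-1\right)\right) = - 3 \left(1 - 2\right) = \left(-3\right) \left(-1\right) = 3$)
$G{\left(-7 \right)} + 43 \left(23 + 15\right) = 3 + 43 \left(23 + 15\right) = 3 + 43 \cdot 38 = 3 + 1634 = 1637$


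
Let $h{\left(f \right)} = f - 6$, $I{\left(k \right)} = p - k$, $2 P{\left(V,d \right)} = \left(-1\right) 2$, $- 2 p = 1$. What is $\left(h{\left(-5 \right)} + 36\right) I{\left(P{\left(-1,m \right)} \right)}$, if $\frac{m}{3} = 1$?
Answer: $\frac{25}{2} \approx 12.5$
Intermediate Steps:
$p = - \frac{1}{2}$ ($p = \left(- \frac{1}{2}\right) 1 = - \frac{1}{2} \approx -0.5$)
$m = 3$ ($m = 3 \cdot 1 = 3$)
$P{\left(V,d \right)} = -1$ ($P{\left(V,d \right)} = \frac{\left(-1\right) 2}{2} = \frac{1}{2} \left(-2\right) = -1$)
$I{\left(k \right)} = - \frac{1}{2} - k$
$h{\left(f \right)} = -6 + f$
$\left(h{\left(-5 \right)} + 36\right) I{\left(P{\left(-1,m \right)} \right)} = \left(\left(-6 - 5\right) + 36\right) \left(- \frac{1}{2} - -1\right) = \left(-11 + 36\right) \left(- \frac{1}{2} + 1\right) = 25 \cdot \frac{1}{2} = \frac{25}{2}$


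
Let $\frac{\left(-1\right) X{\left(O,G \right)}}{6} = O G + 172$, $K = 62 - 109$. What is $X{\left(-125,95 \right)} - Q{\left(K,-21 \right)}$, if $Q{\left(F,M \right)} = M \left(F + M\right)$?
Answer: $68790$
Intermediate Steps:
$K = -47$
$X{\left(O,G \right)} = -1032 - 6 G O$ ($X{\left(O,G \right)} = - 6 \left(O G + 172\right) = - 6 \left(G O + 172\right) = - 6 \left(172 + G O\right) = -1032 - 6 G O$)
$X{\left(-125,95 \right)} - Q{\left(K,-21 \right)} = \left(-1032 - 570 \left(-125\right)\right) - - 21 \left(-47 - 21\right) = \left(-1032 + 71250\right) - \left(-21\right) \left(-68\right) = 70218 - 1428 = 68790$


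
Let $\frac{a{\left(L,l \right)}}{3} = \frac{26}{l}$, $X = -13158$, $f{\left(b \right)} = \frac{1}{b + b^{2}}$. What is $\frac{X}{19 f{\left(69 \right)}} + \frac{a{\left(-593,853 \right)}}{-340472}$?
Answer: $- \frac{9228634586907861}{2759014852} \approx -3.3449 \cdot 10^{6}$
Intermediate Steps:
$a{\left(L,l \right)} = \frac{78}{l}$ ($a{\left(L,l \right)} = 3 \frac{26}{l} = \frac{78}{l}$)
$\frac{X}{19 f{\left(69 \right)}} + \frac{a{\left(-593,853 \right)}}{-340472} = - \frac{13158}{19 \frac{1}{69 \left(1 + 69\right)}} + \frac{78 \cdot \frac{1}{853}}{-340472} = - \frac{13158}{19 \frac{1}{69 \cdot 70}} + 78 \cdot \frac{1}{853} \left(- \frac{1}{340472}\right) = - \frac{13158}{19 \cdot \frac{1}{69} \cdot \frac{1}{70}} + \frac{78}{853} \left(- \frac{1}{340472}\right) = - \frac{13158}{19 \cdot \frac{1}{4830}} - \frac{39}{145211308} = - \frac{13158}{\frac{19}{4830}} - \frac{39}{145211308} = \left(-13158\right) \frac{4830}{19} - \frac{39}{145211308} = - \frac{63553140}{19} - \frac{39}{145211308} = - \frac{9228634586907861}{2759014852}$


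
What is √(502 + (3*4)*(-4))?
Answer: √454 ≈ 21.307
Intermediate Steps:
√(502 + (3*4)*(-4)) = √(502 + 12*(-4)) = √(502 - 48) = √454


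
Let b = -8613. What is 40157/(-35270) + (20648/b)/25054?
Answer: -149417437603/131222705130 ≈ -1.1387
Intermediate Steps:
40157/(-35270) + (20648/b)/25054 = 40157/(-35270) + (20648/(-8613))/25054 = 40157*(-1/35270) + (20648*(-1/8613))*(1/25054) = -40157/35270 - 712/297*1/25054 = -40157/35270 - 356/3720519 = -149417437603/131222705130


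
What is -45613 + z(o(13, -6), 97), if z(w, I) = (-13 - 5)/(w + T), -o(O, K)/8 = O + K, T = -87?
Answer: -6522641/143 ≈ -45613.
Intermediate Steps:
o(O, K) = -8*K - 8*O (o(O, K) = -8*(O + K) = -8*(K + O) = -8*K - 8*O)
z(w, I) = -18/(-87 + w) (z(w, I) = (-13 - 5)/(w - 87) = -18/(-87 + w))
-45613 + z(o(13, -6), 97) = -45613 - 18/(-87 + (-8*(-6) - 8*13)) = -45613 - 18/(-87 + (48 - 104)) = -45613 - 18/(-87 - 56) = -45613 - 18/(-143) = -45613 - 18*(-1/143) = -45613 + 18/143 = -6522641/143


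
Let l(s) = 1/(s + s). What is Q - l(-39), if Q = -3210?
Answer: -250379/78 ≈ -3210.0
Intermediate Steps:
l(s) = 1/(2*s)
Q - l(-39) = -3210 - 1/(2*(-39)) = -3210 - (-1)/(2*39) = -3210 - 1*(-1/78) = -3210 + 1/78 = -250379/78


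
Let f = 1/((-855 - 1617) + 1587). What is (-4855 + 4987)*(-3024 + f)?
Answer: -117754604/295 ≈ -3.9917e+5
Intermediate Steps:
f = -1/885 (f = 1/(-2472 + 1587) = 1/(-885) = -1/885 ≈ -0.0011299)
(-4855 + 4987)*(-3024 + f) = (-4855 + 4987)*(-3024 - 1/885) = 132*(-2676241/885) = -117754604/295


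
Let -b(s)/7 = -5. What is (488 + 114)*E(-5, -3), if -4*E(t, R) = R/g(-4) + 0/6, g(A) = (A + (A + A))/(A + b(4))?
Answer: -9331/8 ≈ -1166.4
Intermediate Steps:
b(s) = 35 (b(s) = -7*(-5) = 35)
g(A) = 3*A/(35 + A) (g(A) = (A + (A + A))/(A + 35) = (A + 2*A)/(35 + A) = (3*A)/(35 + A) = 3*A/(35 + A))
E(t, R) = 31*R/48 (E(t, R) = -(R/((3*(-4)/(35 - 4))) + 0/6)/4 = -(R/((3*(-4)/31)) + 0*(1/6))/4 = -(R/((3*(-4)*(1/31))) + 0)/4 = -(R/(-12/31) + 0)/4 = -(R*(-31/12) + 0)/4 = -(-31*R/12 + 0)/4 = -(-31)*R/48 = 31*R/48)
(488 + 114)*E(-5, -3) = (488 + 114)*((31/48)*(-3)) = 602*(-31/16) = -9331/8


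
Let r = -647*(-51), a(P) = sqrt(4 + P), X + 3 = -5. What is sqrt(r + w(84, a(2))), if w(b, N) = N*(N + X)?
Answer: sqrt(33003 - 8*sqrt(6)) ≈ 181.61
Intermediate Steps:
X = -8 (X = -3 - 5 = -8)
w(b, N) = N*(-8 + N) (w(b, N) = N*(N - 8) = N*(-8 + N))
r = 32997
sqrt(r + w(84, a(2))) = sqrt(32997 + sqrt(4 + 2)*(-8 + sqrt(4 + 2))) = sqrt(32997 + sqrt(6)*(-8 + sqrt(6)))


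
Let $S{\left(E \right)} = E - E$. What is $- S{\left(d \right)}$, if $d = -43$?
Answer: $0$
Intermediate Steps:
$S{\left(E \right)} = 0$
$- S{\left(d \right)} = \left(-1\right) 0 = 0$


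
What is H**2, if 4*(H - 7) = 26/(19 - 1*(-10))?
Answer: 175561/3364 ≈ 52.188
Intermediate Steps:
H = 419/58 (H = 7 + (26/(19 - 1*(-10)))/4 = 7 + (26/(19 + 10))/4 = 7 + (26/29)/4 = 7 + (26*(1/29))/4 = 7 + (1/4)*(26/29) = 7 + 13/58 = 419/58 ≈ 7.2241)
H**2 = (419/58)**2 = 175561/3364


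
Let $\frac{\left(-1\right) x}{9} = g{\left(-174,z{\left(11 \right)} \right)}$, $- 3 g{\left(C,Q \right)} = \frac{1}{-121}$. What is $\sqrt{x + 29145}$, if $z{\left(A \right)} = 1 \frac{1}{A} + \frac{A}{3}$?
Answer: $\frac{3 \sqrt{391838}}{11} \approx 170.72$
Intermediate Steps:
$z{\left(A \right)} = \frac{1}{A} + \frac{A}{3}$ ($z{\left(A \right)} = \frac{1}{A} + A \frac{1}{3} = \frac{1}{A} + \frac{A}{3}$)
$g{\left(C,Q \right)} = \frac{1}{363}$ ($g{\left(C,Q \right)} = - \frac{1}{3 \left(-121\right)} = \left(- \frac{1}{3}\right) \left(- \frac{1}{121}\right) = \frac{1}{363}$)
$x = - \frac{3}{121}$ ($x = \left(-9\right) \frac{1}{363} = - \frac{3}{121} \approx -0.024793$)
$\sqrt{x + 29145} = \sqrt{- \frac{3}{121} + 29145} = \sqrt{\frac{3526542}{121}} = \frac{3 \sqrt{391838}}{11}$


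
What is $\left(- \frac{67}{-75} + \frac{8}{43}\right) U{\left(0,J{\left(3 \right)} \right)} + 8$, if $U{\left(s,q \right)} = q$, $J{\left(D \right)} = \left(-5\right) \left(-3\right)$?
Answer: $\frac{5201}{215} \approx 24.191$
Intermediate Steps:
$J{\left(D \right)} = 15$
$\left(- \frac{67}{-75} + \frac{8}{43}\right) U{\left(0,J{\left(3 \right)} \right)} + 8 = \left(- \frac{67}{-75} + \frac{8}{43}\right) 15 + 8 = \left(\left(-67\right) \left(- \frac{1}{75}\right) + 8 \cdot \frac{1}{43}\right) 15 + 8 = \left(\frac{67}{75} + \frac{8}{43}\right) 15 + 8 = \frac{3481}{3225} \cdot 15 + 8 = \frac{3481}{215} + 8 = \frac{5201}{215}$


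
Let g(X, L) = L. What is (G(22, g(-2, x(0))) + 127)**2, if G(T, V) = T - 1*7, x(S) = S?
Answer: 20164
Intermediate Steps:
G(T, V) = -7 + T (G(T, V) = T - 7 = -7 + T)
(G(22, g(-2, x(0))) + 127)**2 = ((-7 + 22) + 127)**2 = (15 + 127)**2 = 142**2 = 20164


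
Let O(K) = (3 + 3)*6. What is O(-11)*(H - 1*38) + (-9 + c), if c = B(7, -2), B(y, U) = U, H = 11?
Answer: -983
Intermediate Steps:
O(K) = 36 (O(K) = 6*6 = 36)
c = -2
O(-11)*(H - 1*38) + (-9 + c) = 36*(11 - 1*38) + (-9 - 2) = 36*(11 - 38) - 11 = 36*(-27) - 11 = -972 - 11 = -983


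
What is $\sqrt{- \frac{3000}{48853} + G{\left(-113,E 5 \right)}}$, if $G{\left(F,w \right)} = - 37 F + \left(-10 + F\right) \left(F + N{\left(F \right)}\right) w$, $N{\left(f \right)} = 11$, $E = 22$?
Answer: $\frac{\sqrt{67421449605281}}{6979} \approx 1176.5$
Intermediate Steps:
$G{\left(F,w \right)} = - 37 F + w \left(-10 + F\right) \left(11 + F\right)$ ($G{\left(F,w \right)} = - 37 F + \left(-10 + F\right) \left(F + 11\right) w = - 37 F + \left(-10 + F\right) \left(11 + F\right) w = - 37 F + w \left(-10 + F\right) \left(11 + F\right)$)
$\sqrt{- \frac{3000}{48853} + G{\left(-113,E 5 \right)}} = \sqrt{- \frac{3000}{48853} - \left(-4181 - 22 \cdot 5 \left(-113\right)^{2} + 223 \cdot 22 \cdot 5\right)} = \sqrt{\left(-3000\right) \frac{1}{48853} + \left(\left(-110\right) 110 + 4181 - 12430 + 110 \cdot 12769\right)} = \sqrt{- \frac{3000}{48853} + \left(-12100 + 4181 - 12430 + 1404590\right)} = \sqrt{- \frac{3000}{48853} + 1384241} = \sqrt{\frac{67624322573}{48853}} = \frac{\sqrt{67421449605281}}{6979}$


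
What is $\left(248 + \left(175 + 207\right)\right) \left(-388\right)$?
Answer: $-244440$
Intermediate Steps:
$\left(248 + \left(175 + 207\right)\right) \left(-388\right) = \left(248 + 382\right) \left(-388\right) = 630 \left(-388\right) = -244440$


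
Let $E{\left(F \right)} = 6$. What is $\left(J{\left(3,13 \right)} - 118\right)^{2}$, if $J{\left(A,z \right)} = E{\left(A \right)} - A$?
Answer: $13225$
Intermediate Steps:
$J{\left(A,z \right)} = 6 - A$
$\left(J{\left(3,13 \right)} - 118\right)^{2} = \left(\left(6 - 3\right) - 118\right)^{2} = \left(3 - 118\right)^{2} = \left(-115\right)^{2} = 13225$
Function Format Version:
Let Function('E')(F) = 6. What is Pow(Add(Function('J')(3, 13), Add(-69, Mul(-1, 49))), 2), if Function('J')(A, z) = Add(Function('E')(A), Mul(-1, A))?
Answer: 13225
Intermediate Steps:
Function('J')(A, z) = Add(6, Mul(-1, A))
Pow(Add(Function('J')(3, 13), Add(-69, Mul(-1, 49))), 2) = Pow(Add(Add(6, Mul(-1, 3)), Add(-69, Mul(-1, 49))), 2) = Pow(Add(Add(6, -3), Add(-69, -49)), 2) = Pow(Add(3, -118), 2) = Pow(-115, 2) = 13225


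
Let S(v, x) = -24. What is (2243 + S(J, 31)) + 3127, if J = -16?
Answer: 5346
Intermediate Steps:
(2243 + S(J, 31)) + 3127 = (2243 - 24) + 3127 = 2219 + 3127 = 5346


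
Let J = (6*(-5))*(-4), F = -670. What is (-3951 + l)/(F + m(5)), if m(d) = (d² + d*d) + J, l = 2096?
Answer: 371/100 ≈ 3.7100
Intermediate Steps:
J = 120 (J = -30*(-4) = 120)
m(d) = 120 + 2*d² (m(d) = (d² + d*d) + 120 = (d² + d²) + 120 = 2*d² + 120 = 120 + 2*d²)
(-3951 + l)/(F + m(5)) = (-3951 + 2096)/(-670 + (120 + 2*5²)) = -1855/(-670 + (120 + 2*25)) = -1855/(-670 + (120 + 50)) = -1855/(-670 + 170) = -1855/(-500) = -1855*(-1/500) = 371/100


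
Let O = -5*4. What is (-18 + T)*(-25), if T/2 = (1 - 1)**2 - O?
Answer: -550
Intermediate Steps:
O = -20
T = 40 (T = 2*((1 - 1)**2 - 1*(-20)) = 2*(0**2 + 20) = 2*(0 + 20) = 2*20 = 40)
(-18 + T)*(-25) = (-18 + 40)*(-25) = 22*(-25) = -550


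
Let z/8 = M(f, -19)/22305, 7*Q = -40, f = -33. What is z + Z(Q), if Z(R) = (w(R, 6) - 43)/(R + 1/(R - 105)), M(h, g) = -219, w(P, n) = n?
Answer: 1474257759/230849315 ≈ 6.3862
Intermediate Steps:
Q = -40/7 (Q = (1/7)*(-40) = -40/7 ≈ -5.7143)
Z(R) = -37/(R + 1/(-105 + R)) (Z(R) = (6 - 43)/(R + 1/(R - 105)) = -37/(R + 1/(-105 + R)))
z = -584/7435 (z = 8*(-219/22305) = 8*(-219*1/22305) = 8*(-73/7435) = -584/7435 ≈ -0.078547)
z + Z(Q) = -584/7435 + 37*(105 - 1*(-40/7))/(1 + (-40/7)**2 - 105*(-40/7)) = -584/7435 + 37*(105 + 40/7)/(1 + 1600/49 + 600) = -584/7435 + 37*(775/7)/(31049/49) = -584/7435 + 37*(49/31049)*(775/7) = -584/7435 + 200725/31049 = 1474257759/230849315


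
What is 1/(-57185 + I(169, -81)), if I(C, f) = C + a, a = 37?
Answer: -1/56979 ≈ -1.7550e-5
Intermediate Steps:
I(C, f) = 37 + C (I(C, f) = C + 37 = 37 + C)
1/(-57185 + I(169, -81)) = 1/(-57185 + (37 + 169)) = 1/(-57185 + 206) = 1/(-56979) = -1/56979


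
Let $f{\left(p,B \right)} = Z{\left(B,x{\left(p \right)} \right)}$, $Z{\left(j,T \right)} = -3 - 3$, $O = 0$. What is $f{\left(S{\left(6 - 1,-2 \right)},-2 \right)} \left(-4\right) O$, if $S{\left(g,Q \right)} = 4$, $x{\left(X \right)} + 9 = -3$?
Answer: $0$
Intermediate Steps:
$x{\left(X \right)} = -12$ ($x{\left(X \right)} = -9 - 3 = -12$)
$Z{\left(j,T \right)} = -6$ ($Z{\left(j,T \right)} = -3 - 3 = -6$)
$f{\left(p,B \right)} = -6$
$f{\left(S{\left(6 - 1,-2 \right)},-2 \right)} \left(-4\right) O = \left(-6\right) \left(-4\right) 0 = 24 \cdot 0 = 0$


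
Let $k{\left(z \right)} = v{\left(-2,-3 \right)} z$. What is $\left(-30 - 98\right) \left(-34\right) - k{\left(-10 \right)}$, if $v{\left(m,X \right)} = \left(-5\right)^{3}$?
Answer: $3102$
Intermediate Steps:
$v{\left(m,X \right)} = -125$
$k{\left(z \right)} = - 125 z$
$\left(-30 - 98\right) \left(-34\right) - k{\left(-10 \right)} = \left(-30 - 98\right) \left(-34\right) - \left(-125\right) \left(-10\right) = \left(-128\right) \left(-34\right) - 1250 = 4352 - 1250 = 3102$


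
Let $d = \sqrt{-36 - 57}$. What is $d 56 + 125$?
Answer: $125 + 56 i \sqrt{93} \approx 125.0 + 540.04 i$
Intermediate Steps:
$d = i \sqrt{93}$ ($d = \sqrt{-93} = i \sqrt{93} \approx 9.6436 i$)
$d 56 + 125 = i \sqrt{93} \cdot 56 + 125 = 56 i \sqrt{93} + 125 = 125 + 56 i \sqrt{93}$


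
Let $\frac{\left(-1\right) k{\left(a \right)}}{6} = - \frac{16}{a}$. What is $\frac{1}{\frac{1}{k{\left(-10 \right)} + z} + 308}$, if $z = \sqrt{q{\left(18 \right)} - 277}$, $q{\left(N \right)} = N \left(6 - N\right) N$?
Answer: $\frac{32779892}{10096132841} + \frac{175 i \sqrt{85}}{10096132841} \approx 0.0032468 + 1.5981 \cdot 10^{-7} i$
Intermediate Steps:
$q{\left(N \right)} = N^{2} \left(6 - N\right)$
$z = 7 i \sqrt{85}$ ($z = \sqrt{18^{2} \left(6 - 18\right) - 277} = \sqrt{324 \left(6 - 18\right) - 277} = \sqrt{324 \left(-12\right) - 277} = \sqrt{-3888 - 277} = \sqrt{-4165} = 7 i \sqrt{85} \approx 64.537 i$)
$k{\left(a \right)} = \frac{96}{a}$ ($k{\left(a \right)} = - 6 \left(- \frac{16}{a}\right) = \frac{96}{a}$)
$\frac{1}{\frac{1}{k{\left(-10 \right)} + z} + 308} = \frac{1}{\frac{1}{\frac{96}{-10} + 7 i \sqrt{85}} + 308} = \frac{1}{\frac{1}{96 \left(- \frac{1}{10}\right) + 7 i \sqrt{85}} + 308} = \frac{1}{\frac{1}{- \frac{48}{5} + 7 i \sqrt{85}} + 308} = \frac{1}{308 + \frac{1}{- \frac{48}{5} + 7 i \sqrt{85}}}$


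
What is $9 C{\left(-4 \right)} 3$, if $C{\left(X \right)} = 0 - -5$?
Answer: $135$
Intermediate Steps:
$C{\left(X \right)} = 5$ ($C{\left(X \right)} = 0 + 5 = 5$)
$9 C{\left(-4 \right)} 3 = 9 \cdot 5 \cdot 3 = 45 \cdot 3 = 135$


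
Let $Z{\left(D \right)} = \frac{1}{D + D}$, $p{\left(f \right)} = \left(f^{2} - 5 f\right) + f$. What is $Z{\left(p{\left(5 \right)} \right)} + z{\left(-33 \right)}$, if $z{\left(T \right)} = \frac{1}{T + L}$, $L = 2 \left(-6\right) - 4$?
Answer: $\frac{39}{490} \approx 0.079592$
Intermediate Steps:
$L = -16$ ($L = -12 - 4 = -16$)
$p{\left(f \right)} = f^{2} - 4 f$
$Z{\left(D \right)} = \frac{1}{2 D}$
$z{\left(T \right)} = \frac{1}{-16 + T}$ ($z{\left(T \right)} = \frac{1}{T - 16} = \frac{1}{-16 + T}$)
$Z{\left(p{\left(5 \right)} \right)} + z{\left(-33 \right)} = \frac{1}{2 \cdot 5 \left(-4 + 5\right)} + \frac{1}{-16 - 33} = \frac{1}{2 \cdot 5 \cdot 1} + \frac{1}{-49} = \frac{1}{2 \cdot 5} - \frac{1}{49} = \frac{1}{2} \cdot \frac{1}{5} - \frac{1}{49} = \frac{1}{10} - \frac{1}{49} = \frac{39}{490}$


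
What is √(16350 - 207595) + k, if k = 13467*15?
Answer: 202005 + I*√191245 ≈ 2.0201e+5 + 437.32*I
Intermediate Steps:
k = 202005
√(16350 - 207595) + k = √(16350 - 207595) + 202005 = √(-191245) + 202005 = I*√191245 + 202005 = 202005 + I*√191245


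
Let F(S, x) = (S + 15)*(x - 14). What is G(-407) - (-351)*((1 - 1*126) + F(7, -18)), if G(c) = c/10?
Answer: -2910197/10 ≈ -2.9102e+5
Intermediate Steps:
F(S, x) = (-14 + x)*(15 + S) (F(S, x) = (15 + S)*(-14 + x) = (-14 + x)*(15 + S))
G(c) = c/10 (G(c) = c*(1/10) = c/10)
G(-407) - (-351)*((1 - 1*126) + F(7, -18)) = (1/10)*(-407) - (-351)*((1 - 1*126) + (-210 - 14*7 + 15*(-18) + 7*(-18))) = -407/10 - (-351)*((1 - 126) + (-210 - 98 - 270 - 126)) = -407/10 - (-351)*(-125 - 704) = -407/10 - (-351)*(-829) = -407/10 - 1*290979 = -407/10 - 290979 = -2910197/10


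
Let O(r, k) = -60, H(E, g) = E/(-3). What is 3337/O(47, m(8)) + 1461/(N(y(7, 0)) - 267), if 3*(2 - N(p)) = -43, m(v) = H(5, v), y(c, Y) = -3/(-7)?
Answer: -693101/11280 ≈ -61.445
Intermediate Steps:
H(E, g) = -E/3 (H(E, g) = E*(-1/3) = -E/3)
y(c, Y) = 3/7 (y(c, Y) = -3*(-1/7) = 3/7)
m(v) = -5/3 (m(v) = -1/3*5 = -5/3)
N(p) = 49/3 (N(p) = 2 - 1/3*(-43) = 2 + 43/3 = 49/3)
3337/O(47, m(8)) + 1461/(N(y(7, 0)) - 267) = 3337/(-60) + 1461/(49/3 - 267) = 3337*(-1/60) + 1461/(-752/3) = -3337/60 + 1461*(-3/752) = -3337/60 - 4383/752 = -693101/11280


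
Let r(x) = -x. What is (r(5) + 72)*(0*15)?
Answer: 0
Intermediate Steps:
(r(5) + 72)*(0*15) = (-1*5 + 72)*(0*15) = (-5 + 72)*0 = 67*0 = 0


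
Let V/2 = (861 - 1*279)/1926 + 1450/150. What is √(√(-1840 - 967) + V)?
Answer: √(2054400 + 103041*I*√2807)/321 ≈ 6.1865 + 4.282*I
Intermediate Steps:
V = 6400/321 (V = 2*((861 - 1*279)/1926 + 1450/150) = 2*((861 - 279)*(1/1926) + 1450*(1/150)) = 2*(582*(1/1926) + 29/3) = 2*(97/321 + 29/3) = 2*(3200/321) = 6400/321 ≈ 19.938)
√(√(-1840 - 967) + V) = √(√(-1840 - 967) + 6400/321) = √(√(-2807) + 6400/321) = √(I*√2807 + 6400/321) = √(6400/321 + I*√2807)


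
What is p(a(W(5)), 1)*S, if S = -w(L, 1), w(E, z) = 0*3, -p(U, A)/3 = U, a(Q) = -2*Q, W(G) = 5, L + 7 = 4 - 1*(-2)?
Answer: 0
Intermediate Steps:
L = -1 (L = -7 + (4 - 1*(-2)) = -7 + (4 + 2) = -7 + 6 = -1)
p(U, A) = -3*U
w(E, z) = 0
S = 0 (S = -1*0 = 0)
p(a(W(5)), 1)*S = -(-6)*5*0 = -3*(-10)*0 = 30*0 = 0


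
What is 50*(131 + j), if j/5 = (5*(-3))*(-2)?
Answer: 14050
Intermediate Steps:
j = 150 (j = 5*((5*(-3))*(-2)) = 5*(-15*(-2)) = 5*30 = 150)
50*(131 + j) = 50*(131 + 150) = 50*281 = 14050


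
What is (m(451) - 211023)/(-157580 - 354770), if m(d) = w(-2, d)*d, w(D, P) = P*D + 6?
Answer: 615119/512350 ≈ 1.2006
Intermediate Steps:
w(D, P) = 6 + D*P (w(D, P) = D*P + 6 = 6 + D*P)
m(d) = d*(6 - 2*d) (m(d) = (6 - 2*d)*d = d*(6 - 2*d))
(m(451) - 211023)/(-157580 - 354770) = (2*451*(3 - 1*451) - 211023)/(-157580 - 354770) = (2*451*(3 - 451) - 211023)/(-512350) = (2*451*(-448) - 211023)*(-1/512350) = (-404096 - 211023)*(-1/512350) = -615119*(-1/512350) = 615119/512350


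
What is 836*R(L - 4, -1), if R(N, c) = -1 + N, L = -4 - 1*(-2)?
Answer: -5852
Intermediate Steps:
L = -2 (L = -4 + 2 = -2)
836*R(L - 4, -1) = 836*(-1 + (-2 - 4)) = 836*(-1 - 6) = 836*(-7) = -5852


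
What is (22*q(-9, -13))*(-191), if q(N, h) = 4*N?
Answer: 151272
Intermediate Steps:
(22*q(-9, -13))*(-191) = (22*(4*(-9)))*(-191) = (22*(-36))*(-191) = -792*(-191) = 151272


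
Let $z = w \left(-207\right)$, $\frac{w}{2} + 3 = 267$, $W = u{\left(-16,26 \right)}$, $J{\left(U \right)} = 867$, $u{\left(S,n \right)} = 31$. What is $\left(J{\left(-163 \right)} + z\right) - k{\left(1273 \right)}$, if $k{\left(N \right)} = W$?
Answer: $-108460$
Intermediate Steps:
$W = 31$
$w = 528$ ($w = -6 + 2 \cdot 267 = -6 + 534 = 528$)
$z = -109296$ ($z = 528 \left(-207\right) = -109296$)
$k{\left(N \right)} = 31$
$\left(J{\left(-163 \right)} + z\right) - k{\left(1273 \right)} = \left(867 - 109296\right) - 31 = -108429 - 31 = -108460$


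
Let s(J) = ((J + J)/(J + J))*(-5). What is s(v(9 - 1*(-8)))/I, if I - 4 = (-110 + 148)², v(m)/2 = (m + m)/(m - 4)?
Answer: -5/1448 ≈ -0.0034530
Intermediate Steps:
v(m) = 4*m/(-4 + m) (v(m) = 2*((m + m)/(m - 4)) = 2*((2*m)/(-4 + m)) = 2*(2*m/(-4 + m)) = 4*m/(-4 + m))
I = 1448 (I = 4 + (-110 + 148)² = 4 + 38² = 4 + 1444 = 1448)
s(J) = -5 (s(J) = ((2*J)/((2*J)))*(-5) = ((2*J)*(1/(2*J)))*(-5) = 1*(-5) = -5)
s(v(9 - 1*(-8)))/I = -5/1448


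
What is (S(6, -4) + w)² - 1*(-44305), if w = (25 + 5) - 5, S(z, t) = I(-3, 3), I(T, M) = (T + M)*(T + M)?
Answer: 44930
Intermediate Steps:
I(T, M) = (M + T)² (I(T, M) = (M + T)*(M + T) = (M + T)²)
S(z, t) = 0 (S(z, t) = (3 - 3)² = 0² = 0)
w = 25 (w = 30 - 5 = 25)
(S(6, -4) + w)² - 1*(-44305) = (0 + 25)² - 1*(-44305) = 25² + 44305 = 625 + 44305 = 44930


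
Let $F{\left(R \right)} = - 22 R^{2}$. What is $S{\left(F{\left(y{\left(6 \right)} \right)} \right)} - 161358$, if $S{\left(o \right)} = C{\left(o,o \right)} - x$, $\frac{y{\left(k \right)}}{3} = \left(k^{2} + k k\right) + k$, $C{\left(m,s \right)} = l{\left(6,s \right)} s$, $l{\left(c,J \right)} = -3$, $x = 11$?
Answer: $3452527$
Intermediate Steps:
$C{\left(m,s \right)} = - 3 s$
$y{\left(k \right)} = 3 k + 6 k^{2}$ ($y{\left(k \right)} = 3 \left(\left(k^{2} + k k\right) + k\right) = 3 \left(\left(k^{2} + k^{2}\right) + k\right) = 3 \left(2 k^{2} + k\right) = 3 \left(k + 2 k^{2}\right) = 3 k + 6 k^{2}$)
$S{\left(o \right)} = -11 - 3 o$ ($S{\left(o \right)} = - 3 o - 11 = -11 - 3 o$)
$S{\left(F{\left(y{\left(6 \right)} \right)} \right)} - 161358 = \left(-11 - 3 \left(- 22 \left(3 \cdot 6 \left(1 + 2 \cdot 6\right)\right)^{2}\right)\right) - 161358 = \left(-11 - 3 \left(- 22 \left(3 \cdot 6 \left(1 + 12\right)\right)^{2}\right)\right) - 161358 = \left(-11 - 3 \left(- 22 \left(3 \cdot 6 \cdot 13\right)^{2}\right)\right) - 161358 = \left(-11 - 3 \left(- 22 \cdot 234^{2}\right)\right) - 161358 = \left(-11 - 3 \left(\left(-22\right) 54756\right)\right) - 161358 = \left(-11 - -3613896\right) - 161358 = \left(-11 + 3613896\right) - 161358 = 3613885 - 161358 = 3452527$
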